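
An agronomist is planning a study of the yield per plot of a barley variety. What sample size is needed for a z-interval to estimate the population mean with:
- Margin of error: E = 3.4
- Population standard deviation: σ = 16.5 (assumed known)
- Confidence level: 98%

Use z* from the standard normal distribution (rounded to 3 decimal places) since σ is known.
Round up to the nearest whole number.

Using z* since population σ is known (z-interval formula).

For 98% confidence, z* = 2.326 (from standard normal table)

Sample size formula for z-interval: n = (z*σ/E)²

n = (2.326 × 16.5 / 3.4)²
  = (11.287941)²
  = 127.4176

Round up to the nearest whole number: n = 128

128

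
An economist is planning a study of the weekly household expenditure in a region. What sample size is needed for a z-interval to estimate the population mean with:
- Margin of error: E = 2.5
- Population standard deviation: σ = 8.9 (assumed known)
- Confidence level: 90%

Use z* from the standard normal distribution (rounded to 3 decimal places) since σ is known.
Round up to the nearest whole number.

Using z* since population σ is known (z-interval formula).

For 90% confidence, z* = 1.645 (from standard normal table)

Sample size formula for z-interval: n = (z*σ/E)²

n = (1.645 × 8.9 / 2.5)²
  = (5.856200)²
  = 34.2951

Round up to the nearest whole number: n = 35

35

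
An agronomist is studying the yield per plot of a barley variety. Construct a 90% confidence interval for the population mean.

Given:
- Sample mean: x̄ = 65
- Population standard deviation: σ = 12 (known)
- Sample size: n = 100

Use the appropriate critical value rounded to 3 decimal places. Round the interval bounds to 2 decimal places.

The population standard deviation σ is known, so use a z-interval (standard normal critical value).

For 90% confidence, z* = 1.645 (from standard normal table)

Standard error: SE = σ/√n = 12/√100 = 1.200000

Margin of error: E = z* × SE = 1.645 × 1.200000 = 1.9740

Z-interval: x̄ ± E = 65 ± 1.9740 = (63.0260, 66.9740)

Rounded to 2 decimal places:

(63.03, 66.97)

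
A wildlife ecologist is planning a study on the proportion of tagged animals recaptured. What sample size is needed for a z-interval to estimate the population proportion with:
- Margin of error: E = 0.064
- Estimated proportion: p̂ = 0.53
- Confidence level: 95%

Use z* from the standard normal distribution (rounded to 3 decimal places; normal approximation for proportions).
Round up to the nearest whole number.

Using z* for proportion z-interval (normal approximation).

For 95% confidence, z* = 1.96 (from standard normal table)

Sample size formula for proportion z-interval: n = z*²p̂(1-p̂)/E²

n = 1.96² × 0.53 × 0.47 / 0.064²
  = 3.8416 × 0.2491 / 0.004096
  = 233.6286

Round up to the nearest whole number: n = 234

234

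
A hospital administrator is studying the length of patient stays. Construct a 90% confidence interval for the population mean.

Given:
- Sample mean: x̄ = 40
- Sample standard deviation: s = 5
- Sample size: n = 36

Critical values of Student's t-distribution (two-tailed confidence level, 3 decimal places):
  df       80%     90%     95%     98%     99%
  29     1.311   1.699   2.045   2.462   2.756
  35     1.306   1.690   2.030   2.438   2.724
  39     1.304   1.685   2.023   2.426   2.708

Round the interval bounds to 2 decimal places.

The population standard deviation σ is unknown (only the sample standard deviation s is given), so use a t-interval with df = n - 1 = 36 - 1 = 35.

For 90% confidence with df = 35, t* = 1.690 (from t-table)

Standard error: SE = s/√n = 5/√36 = 0.833333

Margin of error: E = t* × SE = 1.690 × 0.833333 = 1.4083

T-interval: x̄ ± E = 40 ± 1.4083 = (38.5917, 41.4083)

Rounded to 2 decimal places:

(38.59, 41.41)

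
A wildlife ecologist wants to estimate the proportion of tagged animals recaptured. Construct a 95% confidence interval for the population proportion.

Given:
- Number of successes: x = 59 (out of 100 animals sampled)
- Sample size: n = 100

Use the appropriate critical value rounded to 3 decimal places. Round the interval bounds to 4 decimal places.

Sample proportion: p̂ = 59/100 = 0.590000

Check conditions for normal approximation:
  np̂ = 59 ≥ 10 ✓
  n(1-p̂) = 41 ≥ 10 ✓

The sample is large enough, so use a z-interval (normal approximation) for the proportion.

For 95% confidence, z* = 1.96 (from standard normal table)

Standard error: SE = √(p̂(1-p̂)/n) = √(0.590000×0.410000/100) = 0.04918333

Margin of error: E = z* × SE = 1.96 × 0.04918333 = 0.096399

Z-interval: p̂ ± E = 0.590000 ± 0.096399 = (0.493601, 0.686399)

Rounded to 4 decimal places:

(0.4936, 0.6864)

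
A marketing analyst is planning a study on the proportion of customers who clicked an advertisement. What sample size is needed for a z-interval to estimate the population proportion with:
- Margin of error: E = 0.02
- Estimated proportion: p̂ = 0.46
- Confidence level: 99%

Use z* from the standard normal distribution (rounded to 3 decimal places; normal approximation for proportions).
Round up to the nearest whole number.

Using z* for proportion z-interval (normal approximation).

For 99% confidence, z* = 2.576 (from standard normal table)

Sample size formula for proportion z-interval: n = z*²p̂(1-p̂)/E²

n = 2.576² × 0.46 × 0.54 / 0.02²
  = 6.635776 × 0.2484 / 0.0004
  = 4120.8169

Round up to the nearest whole number: n = 4121

4121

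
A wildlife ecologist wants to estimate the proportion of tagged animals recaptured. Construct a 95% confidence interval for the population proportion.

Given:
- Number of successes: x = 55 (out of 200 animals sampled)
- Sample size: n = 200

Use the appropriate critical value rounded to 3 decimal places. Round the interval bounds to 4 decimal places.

Sample proportion: p̂ = 55/200 = 0.275000

Check conditions for normal approximation:
  np̂ = 55 ≥ 10 ✓
  n(1-p̂) = 145 ≥ 10 ✓

The sample is large enough, so use a z-interval (normal approximation) for the proportion.

For 95% confidence, z* = 1.96 (from standard normal table)

Standard error: SE = √(p̂(1-p̂)/n) = √(0.275000×0.725000/200) = 0.03157333

Margin of error: E = z* × SE = 1.96 × 0.03157333 = 0.061884

Z-interval: p̂ ± E = 0.275000 ± 0.061884 = (0.213116, 0.336884)

Rounded to 4 decimal places:

(0.2131, 0.3369)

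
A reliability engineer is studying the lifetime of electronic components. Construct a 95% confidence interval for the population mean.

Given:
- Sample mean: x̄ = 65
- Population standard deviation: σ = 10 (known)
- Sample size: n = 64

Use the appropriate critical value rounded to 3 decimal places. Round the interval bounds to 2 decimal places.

The population standard deviation σ is known, so use a z-interval (standard normal critical value).

For 95% confidence, z* = 1.96 (from standard normal table)

Standard error: SE = σ/√n = 10/√64 = 1.250000

Margin of error: E = z* × SE = 1.96 × 1.250000 = 2.4500

Z-interval: x̄ ± E = 65 ± 2.4500 = (62.5500, 67.4500)

Rounded to 2 decimal places:

(62.55, 67.45)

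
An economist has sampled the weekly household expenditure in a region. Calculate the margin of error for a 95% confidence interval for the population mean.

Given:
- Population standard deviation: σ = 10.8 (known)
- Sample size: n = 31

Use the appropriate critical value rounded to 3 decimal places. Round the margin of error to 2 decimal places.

The population standard deviation σ is known, so use the z-interval margin of error formula.

For 95% confidence, z* = 1.96 (from standard normal table)

Margin of error formula for z-interval: E = z* × σ/√n

E = 1.96 × 10.8/√31
  = 1.96 × 1.939737
  = 3.8019

Rounded to 2 decimal places:

3.80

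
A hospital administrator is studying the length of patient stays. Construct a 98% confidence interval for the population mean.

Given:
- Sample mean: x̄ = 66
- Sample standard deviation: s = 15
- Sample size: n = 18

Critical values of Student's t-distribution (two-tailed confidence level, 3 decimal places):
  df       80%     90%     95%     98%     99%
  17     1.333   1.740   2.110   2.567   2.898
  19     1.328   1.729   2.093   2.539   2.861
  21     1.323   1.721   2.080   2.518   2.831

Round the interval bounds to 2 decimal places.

The population standard deviation σ is unknown (only the sample standard deviation s is given), so use a t-interval with df = n - 1 = 18 - 1 = 17.

For 98% confidence with df = 17, t* = 2.567 (from t-table)

Standard error: SE = s/√n = 15/√18 = 3.535534

Margin of error: E = t* × SE = 2.567 × 3.535534 = 9.0757

T-interval: x̄ ± E = 66 ± 9.0757 = (56.9243, 75.0757)

Rounded to 2 decimal places:

(56.92, 75.08)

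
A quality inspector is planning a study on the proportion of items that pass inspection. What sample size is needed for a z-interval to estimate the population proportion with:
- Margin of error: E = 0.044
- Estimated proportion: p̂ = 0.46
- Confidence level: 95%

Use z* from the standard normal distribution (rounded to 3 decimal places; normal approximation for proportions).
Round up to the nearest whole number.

Using z* for proportion z-interval (normal approximation).

For 95% confidence, z* = 1.96 (from standard normal table)

Sample size formula for proportion z-interval: n = z*²p̂(1-p̂)/E²

n = 1.96² × 0.46 × 0.54 / 0.044²
  = 3.8416 × 0.2484 / 0.001936
  = 492.8995

Round up to the nearest whole number: n = 493

493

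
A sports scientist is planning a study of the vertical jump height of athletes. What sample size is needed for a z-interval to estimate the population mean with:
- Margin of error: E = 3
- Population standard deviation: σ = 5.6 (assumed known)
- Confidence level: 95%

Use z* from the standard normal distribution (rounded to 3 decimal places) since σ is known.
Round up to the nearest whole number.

Using z* since population σ is known (z-interval formula).

For 95% confidence, z* = 1.96 (from standard normal table)

Sample size formula for z-interval: n = (z*σ/E)²

n = (1.96 × 5.6 / 3)²
  = (3.658667)²
  = 13.3858

Round up to the nearest whole number: n = 14

14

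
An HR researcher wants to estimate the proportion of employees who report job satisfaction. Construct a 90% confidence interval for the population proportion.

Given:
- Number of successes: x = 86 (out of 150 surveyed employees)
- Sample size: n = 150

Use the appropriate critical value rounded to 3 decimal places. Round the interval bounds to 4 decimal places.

Sample proportion: p̂ = 86/150 = 0.573333

Check conditions for normal approximation:
  np̂ = 86 ≥ 10 ✓
  n(1-p̂) = 64 ≥ 10 ✓

The sample is large enough, so use a z-interval (normal approximation) for the proportion.

For 90% confidence, z* = 1.645 (from standard normal table)

Standard error: SE = √(p̂(1-p̂)/n) = √(0.573333×0.426667/150) = 0.04038335

Margin of error: E = z* × SE = 1.645 × 0.04038335 = 0.066431

Z-interval: p̂ ± E = 0.573333 ± 0.066431 = (0.506903, 0.639764)

Rounded to 4 decimal places:

(0.5069, 0.6398)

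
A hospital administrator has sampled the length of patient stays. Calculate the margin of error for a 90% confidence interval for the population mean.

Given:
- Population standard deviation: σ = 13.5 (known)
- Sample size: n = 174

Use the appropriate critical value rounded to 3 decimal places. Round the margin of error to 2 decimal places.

The population standard deviation σ is known, so use the z-interval margin of error formula.

For 90% confidence, z* = 1.645 (from standard normal table)

Margin of error formula for z-interval: E = z* × σ/√n

E = 1.645 × 13.5/√174
  = 1.645 × 1.023432
  = 1.6835

Rounded to 2 decimal places:

1.68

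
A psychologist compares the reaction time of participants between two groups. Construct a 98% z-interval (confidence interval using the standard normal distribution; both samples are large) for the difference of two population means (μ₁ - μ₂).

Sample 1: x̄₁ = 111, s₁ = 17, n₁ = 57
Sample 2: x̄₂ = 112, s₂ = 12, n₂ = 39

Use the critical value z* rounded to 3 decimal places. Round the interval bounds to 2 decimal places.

Both samples are large (n₁ = 57 ≥ 30, n₂ = 39 ≥ 30), so a z-interval for the difference of means applies.

Point estimate: x̄₁ - x̄₂ = 111 - 112 = -1

Standard error: SE = √(s₁²/n₁ + s₂²/n₂)
= √(17²/57 + 12²/39)
= √(5.070175 + 3.692308)
= 2.960149

For 98% confidence, z* = 2.326 (from standard normal table)
Margin of error: E = z* × SE = 2.326 × 2.960149 = 6.8853

Z-interval: (x̄₁ - x̄₂) ± E = -1 ± 6.8853 = (-7.8853, 5.8853)

Rounded to 2 decimal places:

(-7.89, 5.89)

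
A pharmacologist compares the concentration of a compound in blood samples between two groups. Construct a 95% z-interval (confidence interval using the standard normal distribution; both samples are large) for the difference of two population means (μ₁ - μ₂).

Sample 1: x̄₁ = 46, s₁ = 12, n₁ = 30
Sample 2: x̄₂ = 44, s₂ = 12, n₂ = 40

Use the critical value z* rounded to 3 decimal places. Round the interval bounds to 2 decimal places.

Both samples are large (n₁ = 30 ≥ 30, n₂ = 40 ≥ 30), so a z-interval for the difference of means applies.

Point estimate: x̄₁ - x̄₂ = 46 - 44 = 2

Standard error: SE = √(s₁²/n₁ + s₂²/n₂)
= √(12²/30 + 12²/40)
= √(4.800000 + 3.600000)
= 2.898275

For 95% confidence, z* = 1.96 (from standard normal table)
Margin of error: E = z* × SE = 1.96 × 2.898275 = 5.6806

Z-interval: (x̄₁ - x̄₂) ± E = 2 ± 5.6806 = (-3.6806, 7.6806)

Rounded to 2 decimal places:

(-3.68, 7.68)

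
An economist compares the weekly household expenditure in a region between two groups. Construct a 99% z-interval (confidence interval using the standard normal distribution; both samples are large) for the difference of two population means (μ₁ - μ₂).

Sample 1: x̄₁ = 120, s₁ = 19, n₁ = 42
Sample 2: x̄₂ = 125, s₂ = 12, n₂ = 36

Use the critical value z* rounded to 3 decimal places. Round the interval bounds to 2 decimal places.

Both samples are large (n₁ = 42 ≥ 30, n₂ = 36 ≥ 30), so a z-interval for the difference of means applies.

Point estimate: x̄₁ - x̄₂ = 120 - 125 = -5

Standard error: SE = √(s₁²/n₁ + s₂²/n₂)
= √(19²/42 + 12²/36)
= √(8.595238 + 4.000000)
= 3.548977

For 99% confidence, z* = 2.576 (from standard normal table)
Margin of error: E = z* × SE = 2.576 × 3.548977 = 9.1422

Z-interval: (x̄₁ - x̄₂) ± E = -5 ± 9.1422 = (-14.1422, 4.1422)

Rounded to 2 decimal places:

(-14.14, 4.14)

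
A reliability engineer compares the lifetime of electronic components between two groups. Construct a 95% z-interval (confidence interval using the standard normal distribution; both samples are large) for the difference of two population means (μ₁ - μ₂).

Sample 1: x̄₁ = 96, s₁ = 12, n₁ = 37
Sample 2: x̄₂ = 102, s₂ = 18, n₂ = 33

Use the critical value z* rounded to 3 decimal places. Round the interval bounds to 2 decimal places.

Both samples are large (n₁ = 37 ≥ 30, n₂ = 33 ≥ 30), so a z-interval for the difference of means applies.

Point estimate: x̄₁ - x̄₂ = 96 - 102 = -6

Standard error: SE = √(s₁²/n₁ + s₂²/n₂)
= √(12²/37 + 18²/33)
= √(3.891892 + 9.818182)
= 3.702712

For 95% confidence, z* = 1.96 (from standard normal table)
Margin of error: E = z* × SE = 1.96 × 3.702712 = 7.2573

Z-interval: (x̄₁ - x̄₂) ± E = -6 ± 7.2573 = (-13.2573, 1.2573)

Rounded to 2 decimal places:

(-13.26, 1.26)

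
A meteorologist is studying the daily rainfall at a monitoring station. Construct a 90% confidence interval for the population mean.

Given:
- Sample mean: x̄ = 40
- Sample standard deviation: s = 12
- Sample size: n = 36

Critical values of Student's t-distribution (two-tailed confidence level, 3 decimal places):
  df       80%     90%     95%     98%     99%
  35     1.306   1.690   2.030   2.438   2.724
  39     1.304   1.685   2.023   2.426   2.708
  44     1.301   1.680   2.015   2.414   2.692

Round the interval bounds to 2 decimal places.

The population standard deviation σ is unknown (only the sample standard deviation s is given), so use a t-interval with df = n - 1 = 36 - 1 = 35.

For 90% confidence with df = 35, t* = 1.690 (from t-table)

Standard error: SE = s/√n = 12/√36 = 2.000000

Margin of error: E = t* × SE = 1.690 × 2.000000 = 3.3800

T-interval: x̄ ± E = 40 ± 3.3800 = (36.6200, 43.3800)

Rounded to 2 decimal places:

(36.62, 43.38)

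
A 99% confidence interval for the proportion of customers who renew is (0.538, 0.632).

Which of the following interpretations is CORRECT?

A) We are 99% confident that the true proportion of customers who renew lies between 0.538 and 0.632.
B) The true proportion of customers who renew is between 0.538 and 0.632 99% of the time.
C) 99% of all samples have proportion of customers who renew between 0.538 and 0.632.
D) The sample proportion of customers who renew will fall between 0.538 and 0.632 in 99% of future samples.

A confidence interval represents our confidence in the procedure, not a probability statement about the parameter.

Key concept: If we repeated this sampling process many times and computed a 99% CI each time, about 99% of those intervals would contain the true population parameter.

For this specific interval (0.538, 0.632):
- Midpoint (point estimate): 0.585
- Margin of error: 0.047

The correct interpretation is the one stating confidence that the true parameter lies in the interval — option A.

A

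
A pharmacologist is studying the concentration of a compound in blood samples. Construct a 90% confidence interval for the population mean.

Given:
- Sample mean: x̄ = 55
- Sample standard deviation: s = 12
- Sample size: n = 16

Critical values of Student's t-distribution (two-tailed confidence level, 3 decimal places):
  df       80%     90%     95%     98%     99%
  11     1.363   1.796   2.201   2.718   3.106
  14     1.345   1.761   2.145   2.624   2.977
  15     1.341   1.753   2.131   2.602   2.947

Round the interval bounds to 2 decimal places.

The population standard deviation σ is unknown (only the sample standard deviation s is given), so use a t-interval with df = n - 1 = 16 - 1 = 15.

For 90% confidence with df = 15, t* = 1.753 (from t-table)

Standard error: SE = s/√n = 12/√16 = 3.000000

Margin of error: E = t* × SE = 1.753 × 3.000000 = 5.2590

T-interval: x̄ ± E = 55 ± 5.2590 = (49.7410, 60.2590)

Rounded to 2 decimal places:

(49.74, 60.26)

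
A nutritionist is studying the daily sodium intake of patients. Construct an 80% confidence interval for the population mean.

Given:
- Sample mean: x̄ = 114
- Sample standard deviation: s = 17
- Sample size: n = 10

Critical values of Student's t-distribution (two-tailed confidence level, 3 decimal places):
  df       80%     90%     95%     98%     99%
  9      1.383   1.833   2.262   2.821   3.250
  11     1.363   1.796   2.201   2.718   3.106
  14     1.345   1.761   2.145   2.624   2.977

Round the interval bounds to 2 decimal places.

The population standard deviation σ is unknown (only the sample standard deviation s is given), so use a t-interval with df = n - 1 = 10 - 1 = 9.

For 80% confidence with df = 9, t* = 1.383 (from t-table)

Standard error: SE = s/√n = 17/√10 = 5.375872

Margin of error: E = t* × SE = 1.383 × 5.375872 = 7.4348

T-interval: x̄ ± E = 114 ± 7.4348 = (106.5652, 121.4348)

Rounded to 2 decimal places:

(106.57, 121.43)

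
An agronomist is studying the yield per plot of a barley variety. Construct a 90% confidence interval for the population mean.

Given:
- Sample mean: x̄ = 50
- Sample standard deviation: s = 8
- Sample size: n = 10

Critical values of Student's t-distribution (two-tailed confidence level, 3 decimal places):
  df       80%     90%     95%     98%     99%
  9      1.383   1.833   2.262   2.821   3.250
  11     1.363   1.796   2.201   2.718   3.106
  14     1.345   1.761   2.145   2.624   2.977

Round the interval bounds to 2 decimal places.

The population standard deviation σ is unknown (only the sample standard deviation s is given), so use a t-interval with df = n - 1 = 10 - 1 = 9.

For 90% confidence with df = 9, t* = 1.833 (from t-table)

Standard error: SE = s/√n = 8/√10 = 2.529822

Margin of error: E = t* × SE = 1.833 × 2.529822 = 4.6372

T-interval: x̄ ± E = 50 ± 4.6372 = (45.3628, 54.6372)

Rounded to 2 decimal places:

(45.36, 54.64)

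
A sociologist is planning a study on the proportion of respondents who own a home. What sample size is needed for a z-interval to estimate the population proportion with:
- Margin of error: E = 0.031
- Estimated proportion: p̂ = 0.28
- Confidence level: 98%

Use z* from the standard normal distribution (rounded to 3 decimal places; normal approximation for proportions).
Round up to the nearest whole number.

Using z* for proportion z-interval (normal approximation).

For 98% confidence, z* = 2.326 (from standard normal table)

Sample size formula for proportion z-interval: n = z*²p̂(1-p̂)/E²

n = 2.326² × 0.28 × 0.72 / 0.031²
  = 5.410276 × 0.2016 / 0.000961
  = 1134.9757

Round up to the nearest whole number: n = 1135

1135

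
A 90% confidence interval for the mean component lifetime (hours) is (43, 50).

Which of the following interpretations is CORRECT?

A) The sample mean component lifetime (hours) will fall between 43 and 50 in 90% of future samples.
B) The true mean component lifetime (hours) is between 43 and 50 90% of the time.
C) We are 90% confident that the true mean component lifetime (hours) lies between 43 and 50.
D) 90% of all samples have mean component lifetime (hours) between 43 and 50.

A confidence interval represents our confidence in the procedure, not a probability statement about the parameter.

Key concept: If we repeated this sampling process many times and computed a 90% CI each time, about 90% of those intervals would contain the true population parameter.

For this specific interval (43, 50):
- Midpoint (point estimate): 46.5
- Margin of error: 3.5

The correct interpretation is the one stating confidence that the true parameter lies in the interval — option C.

C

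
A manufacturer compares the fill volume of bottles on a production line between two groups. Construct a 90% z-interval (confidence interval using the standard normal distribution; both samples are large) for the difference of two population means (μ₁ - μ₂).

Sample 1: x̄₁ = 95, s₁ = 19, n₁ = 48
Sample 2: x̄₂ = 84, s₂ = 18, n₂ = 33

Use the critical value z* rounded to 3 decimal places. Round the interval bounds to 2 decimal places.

Both samples are large (n₁ = 48 ≥ 30, n₂ = 33 ≥ 30), so a z-interval for the difference of means applies.

Point estimate: x̄₁ - x̄₂ = 95 - 84 = 11

Standard error: SE = √(s₁²/n₁ + s₂²/n₂)
= √(19²/48 + 18²/33)
= √(7.520833 + 9.818182)
= 4.164014

For 90% confidence, z* = 1.645 (from standard normal table)
Margin of error: E = z* × SE = 1.645 × 4.164014 = 6.8498

Z-interval: (x̄₁ - x̄₂) ± E = 11 ± 6.8498 = (4.1502, 17.8498)

Rounded to 2 decimal places:

(4.15, 17.85)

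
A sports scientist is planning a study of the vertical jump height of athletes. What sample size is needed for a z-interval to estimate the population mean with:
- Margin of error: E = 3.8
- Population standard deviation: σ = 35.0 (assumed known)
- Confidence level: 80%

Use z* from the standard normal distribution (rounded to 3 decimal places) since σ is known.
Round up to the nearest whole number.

Using z* since population σ is known (z-interval formula).

For 80% confidence, z* = 1.282 (from standard normal table)

Sample size formula for z-interval: n = (z*σ/E)²

n = (1.282 × 35.0 / 3.8)²
  = (11.807895)²
  = 139.4264

Round up to the nearest whole number: n = 140

140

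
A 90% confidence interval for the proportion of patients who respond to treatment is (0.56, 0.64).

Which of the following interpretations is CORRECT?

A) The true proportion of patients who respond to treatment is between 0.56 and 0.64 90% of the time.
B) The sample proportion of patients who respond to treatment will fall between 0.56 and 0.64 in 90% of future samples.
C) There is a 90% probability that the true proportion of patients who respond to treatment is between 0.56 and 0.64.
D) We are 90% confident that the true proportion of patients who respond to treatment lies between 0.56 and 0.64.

A confidence interval represents our confidence in the procedure, not a probability statement about the parameter.

Key concept: If we repeated this sampling process many times and computed a 90% CI each time, about 90% of those intervals would contain the true population parameter.

For this specific interval (0.56, 0.64):
- Midpoint (point estimate): 0.6
- Margin of error: 0.04

The correct interpretation is the one stating confidence that the true parameter lies in the interval — option D.

D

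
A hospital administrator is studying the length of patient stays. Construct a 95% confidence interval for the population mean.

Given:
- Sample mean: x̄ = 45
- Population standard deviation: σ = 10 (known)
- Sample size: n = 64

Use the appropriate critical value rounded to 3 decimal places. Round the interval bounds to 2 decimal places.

The population standard deviation σ is known, so use a z-interval (standard normal critical value).

For 95% confidence, z* = 1.96 (from standard normal table)

Standard error: SE = σ/√n = 10/√64 = 1.250000

Margin of error: E = z* × SE = 1.96 × 1.250000 = 2.4500

Z-interval: x̄ ± E = 45 ± 2.4500 = (42.5500, 47.4500)

Rounded to 2 decimal places:

(42.55, 47.45)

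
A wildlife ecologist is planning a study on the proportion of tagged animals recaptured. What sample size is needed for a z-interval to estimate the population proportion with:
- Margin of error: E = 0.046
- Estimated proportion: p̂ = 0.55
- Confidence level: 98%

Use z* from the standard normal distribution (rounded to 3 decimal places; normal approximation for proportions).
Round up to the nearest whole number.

Using z* for proportion z-interval (normal approximation).

For 98% confidence, z* = 2.326 (from standard normal table)

Sample size formula for proportion z-interval: n = z*²p̂(1-p̂)/E²

n = 2.326² × 0.55 × 0.45 / 0.046²
  = 5.410276 × 0.2475 / 0.002116
  = 632.8182

Round up to the nearest whole number: n = 633

633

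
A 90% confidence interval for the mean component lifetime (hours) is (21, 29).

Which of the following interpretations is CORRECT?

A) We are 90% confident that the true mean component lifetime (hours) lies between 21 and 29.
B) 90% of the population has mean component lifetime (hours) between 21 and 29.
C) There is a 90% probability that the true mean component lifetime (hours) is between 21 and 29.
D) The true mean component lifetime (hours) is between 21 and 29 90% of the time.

A confidence interval represents our confidence in the procedure, not a probability statement about the parameter.

Key concept: If we repeated this sampling process many times and computed a 90% CI each time, about 90% of those intervals would contain the true population parameter.

For this specific interval (21, 29):
- Midpoint (point estimate): 25
- Margin of error: 4

The correct interpretation is the one stating confidence that the true parameter lies in the interval — option A.

A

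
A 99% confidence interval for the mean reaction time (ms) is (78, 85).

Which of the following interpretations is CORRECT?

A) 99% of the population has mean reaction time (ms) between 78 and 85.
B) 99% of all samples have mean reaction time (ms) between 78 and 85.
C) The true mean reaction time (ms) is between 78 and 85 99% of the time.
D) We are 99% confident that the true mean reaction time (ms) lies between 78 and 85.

A confidence interval represents our confidence in the procedure, not a probability statement about the parameter.

Key concept: If we repeated this sampling process many times and computed a 99% CI each time, about 99% of those intervals would contain the true population parameter.

For this specific interval (78, 85):
- Midpoint (point estimate): 81.5
- Margin of error: 3.5

The correct interpretation is the one stating confidence that the true parameter lies in the interval — option D.

D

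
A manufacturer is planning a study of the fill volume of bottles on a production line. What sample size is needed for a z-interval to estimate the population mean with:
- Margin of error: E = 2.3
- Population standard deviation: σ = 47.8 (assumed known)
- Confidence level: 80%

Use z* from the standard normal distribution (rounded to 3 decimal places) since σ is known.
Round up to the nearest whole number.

Using z* since population σ is known (z-interval formula).

For 80% confidence, z* = 1.282 (from standard normal table)

Sample size formula for z-interval: n = (z*σ/E)²

n = (1.282 × 47.8 / 2.3)²
  = (26.643304)²
  = 709.8657

Round up to the nearest whole number: n = 710

710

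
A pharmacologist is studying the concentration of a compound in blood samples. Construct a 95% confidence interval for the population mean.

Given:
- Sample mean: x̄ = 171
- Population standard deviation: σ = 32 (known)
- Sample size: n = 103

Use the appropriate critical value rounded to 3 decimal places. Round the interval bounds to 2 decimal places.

The population standard deviation σ is known, so use a z-interval (standard normal critical value).

For 95% confidence, z* = 1.96 (from standard normal table)

Standard error: SE = σ/√n = 32/√103 = 3.153054

Margin of error: E = z* × SE = 1.96 × 3.153054 = 6.1800

Z-interval: x̄ ± E = 171 ± 6.1800 = (164.8200, 177.1800)

Rounded to 2 decimal places:

(164.82, 177.18)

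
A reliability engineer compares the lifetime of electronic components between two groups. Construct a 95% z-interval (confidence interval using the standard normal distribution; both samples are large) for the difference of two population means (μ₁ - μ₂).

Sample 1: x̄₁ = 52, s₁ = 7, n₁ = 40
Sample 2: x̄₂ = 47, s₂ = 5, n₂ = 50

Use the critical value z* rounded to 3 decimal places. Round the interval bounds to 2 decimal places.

Both samples are large (n₁ = 40 ≥ 30, n₂ = 50 ≥ 30), so a z-interval for the difference of means applies.

Point estimate: x̄₁ - x̄₂ = 52 - 47 = 5

Standard error: SE = √(s₁²/n₁ + s₂²/n₂)
= √(7²/40 + 5²/50)
= √(1.225000 + 0.500000)
= 1.313393

For 95% confidence, z* = 1.96 (from standard normal table)
Margin of error: E = z* × SE = 1.96 × 1.313393 = 2.5742

Z-interval: (x̄₁ - x̄₂) ± E = 5 ± 2.5742 = (2.4258, 7.5742)

Rounded to 2 decimal places:

(2.43, 7.57)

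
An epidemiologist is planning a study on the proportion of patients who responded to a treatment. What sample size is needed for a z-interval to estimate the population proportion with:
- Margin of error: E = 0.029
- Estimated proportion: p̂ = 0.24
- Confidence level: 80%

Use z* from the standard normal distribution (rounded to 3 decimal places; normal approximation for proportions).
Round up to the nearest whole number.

Using z* for proportion z-interval (normal approximation).

For 80% confidence, z* = 1.282 (from standard normal table)

Sample size formula for proportion z-interval: n = z*²p̂(1-p̂)/E²

n = 1.282² × 0.24 × 0.76 / 0.029²
  = 1.643524 × 0.1824 / 0.000841
  = 356.4551

Round up to the nearest whole number: n = 357

357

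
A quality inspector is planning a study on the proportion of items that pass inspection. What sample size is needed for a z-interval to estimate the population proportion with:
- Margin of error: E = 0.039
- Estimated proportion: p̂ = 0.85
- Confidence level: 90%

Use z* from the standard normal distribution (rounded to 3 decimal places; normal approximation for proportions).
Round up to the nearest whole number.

Using z* for proportion z-interval (normal approximation).

For 90% confidence, z* = 1.645 (from standard normal table)

Sample size formula for proportion z-interval: n = z*²p̂(1-p̂)/E²

n = 1.645² × 0.85 × 0.15 / 0.039²
  = 2.706025 × 0.1275 / 0.001521
  = 226.8364

Round up to the nearest whole number: n = 227

227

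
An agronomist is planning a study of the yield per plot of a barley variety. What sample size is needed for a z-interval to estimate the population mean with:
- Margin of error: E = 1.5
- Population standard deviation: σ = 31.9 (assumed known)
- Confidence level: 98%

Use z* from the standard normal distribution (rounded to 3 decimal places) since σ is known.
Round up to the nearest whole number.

Using z* since population σ is known (z-interval formula).

For 98% confidence, z* = 2.326 (from standard normal table)

Sample size formula for z-interval: n = (z*σ/E)²

n = (2.326 × 31.9 / 1.5)²
  = (49.466267)²
  = 2446.9115

Round up to the nearest whole number: n = 2447

2447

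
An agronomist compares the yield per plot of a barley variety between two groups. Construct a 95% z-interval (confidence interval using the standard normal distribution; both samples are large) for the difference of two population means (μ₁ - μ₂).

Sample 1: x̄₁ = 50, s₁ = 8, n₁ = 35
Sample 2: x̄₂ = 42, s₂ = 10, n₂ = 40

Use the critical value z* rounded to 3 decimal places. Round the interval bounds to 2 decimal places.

Both samples are large (n₁ = 35 ≥ 30, n₂ = 40 ≥ 30), so a z-interval for the difference of means applies.

Point estimate: x̄₁ - x̄₂ = 50 - 42 = 8

Standard error: SE = √(s₁²/n₁ + s₂²/n₂)
= √(8²/35 + 10²/40)
= √(1.828571 + 2.500000)
= 2.080522

For 95% confidence, z* = 1.96 (from standard normal table)
Margin of error: E = z* × SE = 1.96 × 2.080522 = 4.0778

Z-interval: (x̄₁ - x̄₂) ± E = 8 ± 4.0778 = (3.9222, 12.0778)

Rounded to 2 decimal places:

(3.92, 12.08)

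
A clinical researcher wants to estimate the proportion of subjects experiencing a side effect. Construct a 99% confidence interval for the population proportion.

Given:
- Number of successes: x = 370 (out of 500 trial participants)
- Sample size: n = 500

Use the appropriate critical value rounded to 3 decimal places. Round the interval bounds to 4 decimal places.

Sample proportion: p̂ = 370/500 = 0.740000

Check conditions for normal approximation:
  np̂ = 370 ≥ 10 ✓
  n(1-p̂) = 130 ≥ 10 ✓

The sample is large enough, so use a z-interval (normal approximation) for the proportion.

For 99% confidence, z* = 2.576 (from standard normal table)

Standard error: SE = √(p̂(1-p̂)/n) = √(0.740000×0.260000/500) = 0.01961632

Margin of error: E = z* × SE = 2.576 × 0.01961632 = 0.050532

Z-interval: p̂ ± E = 0.740000 ± 0.050532 = (0.689468, 0.790532)

Rounded to 4 decimal places:

(0.6895, 0.7905)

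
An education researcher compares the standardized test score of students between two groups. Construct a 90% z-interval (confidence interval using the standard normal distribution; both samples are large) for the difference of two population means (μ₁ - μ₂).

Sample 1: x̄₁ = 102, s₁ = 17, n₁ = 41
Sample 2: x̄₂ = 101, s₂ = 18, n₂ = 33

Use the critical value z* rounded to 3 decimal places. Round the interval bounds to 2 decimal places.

Both samples are large (n₁ = 41 ≥ 30, n₂ = 33 ≥ 30), so a z-interval for the difference of means applies.

Point estimate: x̄₁ - x̄₂ = 102 - 101 = 1

Standard error: SE = √(s₁²/n₁ + s₂²/n₂)
= √(17²/41 + 18²/33)
= √(7.048780 + 9.818182)
= 4.106941

For 90% confidence, z* = 1.645 (from standard normal table)
Margin of error: E = z* × SE = 1.645 × 4.106941 = 6.7559

Z-interval: (x̄₁ - x̄₂) ± E = 1 ± 6.7559 = (-5.7559, 7.7559)

Rounded to 2 decimal places:

(-5.76, 7.76)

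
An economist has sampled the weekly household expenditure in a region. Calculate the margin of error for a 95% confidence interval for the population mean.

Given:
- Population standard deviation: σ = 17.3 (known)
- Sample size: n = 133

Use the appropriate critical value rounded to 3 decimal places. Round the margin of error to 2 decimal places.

The population standard deviation σ is known, so use the z-interval margin of error formula.

For 95% confidence, z* = 1.96 (from standard normal table)

Margin of error formula for z-interval: E = z* × σ/√n

E = 1.96 × 17.3/√133
  = 1.96 × 1.500100
  = 2.9402

Rounded to 2 decimal places:

2.94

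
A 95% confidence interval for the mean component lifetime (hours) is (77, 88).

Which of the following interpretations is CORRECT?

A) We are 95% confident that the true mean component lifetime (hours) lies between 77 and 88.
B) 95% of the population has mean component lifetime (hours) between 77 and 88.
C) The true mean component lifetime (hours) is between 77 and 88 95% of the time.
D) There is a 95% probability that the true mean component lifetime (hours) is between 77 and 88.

A confidence interval represents our confidence in the procedure, not a probability statement about the parameter.

Key concept: If we repeated this sampling process many times and computed a 95% CI each time, about 95% of those intervals would contain the true population parameter.

For this specific interval (77, 88):
- Midpoint (point estimate): 82.5
- Margin of error: 5.5

The correct interpretation is the one stating confidence that the true parameter lies in the interval — option A.

A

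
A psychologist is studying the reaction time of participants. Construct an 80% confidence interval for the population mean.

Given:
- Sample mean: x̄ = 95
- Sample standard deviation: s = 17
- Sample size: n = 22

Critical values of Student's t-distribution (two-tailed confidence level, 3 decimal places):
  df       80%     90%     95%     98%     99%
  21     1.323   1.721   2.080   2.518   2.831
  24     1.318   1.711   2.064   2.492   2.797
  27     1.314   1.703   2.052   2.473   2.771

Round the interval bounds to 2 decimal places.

The population standard deviation σ is unknown (only the sample standard deviation s is given), so use a t-interval with df = n - 1 = 22 - 1 = 21.

For 80% confidence with df = 21, t* = 1.323 (from t-table)

Standard error: SE = s/√n = 17/√22 = 3.624412

Margin of error: E = t* × SE = 1.323 × 3.624412 = 4.7951

T-interval: x̄ ± E = 95 ± 4.7951 = (90.2049, 99.7951)

Rounded to 2 decimal places:

(90.20, 99.80)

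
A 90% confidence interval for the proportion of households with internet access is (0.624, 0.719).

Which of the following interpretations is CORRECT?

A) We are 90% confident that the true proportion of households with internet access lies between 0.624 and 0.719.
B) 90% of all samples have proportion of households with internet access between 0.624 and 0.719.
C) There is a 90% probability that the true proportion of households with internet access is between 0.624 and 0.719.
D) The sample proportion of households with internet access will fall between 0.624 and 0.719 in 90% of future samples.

A confidence interval represents our confidence in the procedure, not a probability statement about the parameter.

Key concept: If we repeated this sampling process many times and computed a 90% CI each time, about 90% of those intervals would contain the true population parameter.

For this specific interval (0.624, 0.719):
- Midpoint (point estimate): 0.6715
- Margin of error: 0.0475

The correct interpretation is the one stating confidence that the true parameter lies in the interval — option A.

A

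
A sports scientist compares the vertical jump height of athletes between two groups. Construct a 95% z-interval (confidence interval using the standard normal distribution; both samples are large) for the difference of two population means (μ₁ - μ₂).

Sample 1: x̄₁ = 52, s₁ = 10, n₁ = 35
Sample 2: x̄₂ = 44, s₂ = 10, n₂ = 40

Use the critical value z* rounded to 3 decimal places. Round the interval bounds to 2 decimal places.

Both samples are large (n₁ = 35 ≥ 30, n₂ = 40 ≥ 30), so a z-interval for the difference of means applies.

Point estimate: x̄₁ - x̄₂ = 52 - 44 = 8

Standard error: SE = √(s₁²/n₁ + s₂²/n₂)
= √(10²/35 + 10²/40)
= √(2.857143 + 2.500000)
= 2.314550

For 95% confidence, z* = 1.96 (from standard normal table)
Margin of error: E = z* × SE = 1.96 × 2.314550 = 4.5365

Z-interval: (x̄₁ - x̄₂) ± E = 8 ± 4.5365 = (3.4635, 12.5365)

Rounded to 2 decimal places:

(3.46, 12.54)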